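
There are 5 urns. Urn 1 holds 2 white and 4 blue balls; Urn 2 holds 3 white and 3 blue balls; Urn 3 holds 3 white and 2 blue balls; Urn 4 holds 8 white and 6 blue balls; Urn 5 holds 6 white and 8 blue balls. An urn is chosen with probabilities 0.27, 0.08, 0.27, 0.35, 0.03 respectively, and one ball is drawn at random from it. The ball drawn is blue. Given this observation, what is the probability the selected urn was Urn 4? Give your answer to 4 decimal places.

Tabulate prior·likelihood by source: [1] prior 0.27, lik 0.6667, product 0.1800; [2] prior 0.08, lik 0.5, product 0.04000; [3] prior 0.27, lik 0.4, product 0.1080; [4] prior 0.35, lik 0.4286, product 0.1500; [5] prior 0.03, lik 0.5714, product 0.01714.
Normalizing constant = 0.49514; the posterior for Urn 4 is its product over the sum, 0.1500/0.49514 = 0.3029.

Posterior probability ≈ 0.3029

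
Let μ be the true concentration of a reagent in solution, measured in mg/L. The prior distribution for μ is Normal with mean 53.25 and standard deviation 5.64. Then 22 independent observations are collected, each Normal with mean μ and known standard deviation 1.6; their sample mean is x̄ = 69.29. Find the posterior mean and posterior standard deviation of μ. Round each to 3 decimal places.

Posterior mean ≈ 69.232; posterior SD ≈ 0.340

Prior precision 1/τ₀² = 1/5.64² = 0.0314371; data precision n/σ² = 22/1.6² = 8.59375.
Posterior precision = 0.0314371 + 8.59375 = 8.62519, giving posterior SD = 1/√8.62519 = 0.340.
Posterior mean = (0.0314371·53.25 + 8.59375·69.29) / 8.62519 = 69.232.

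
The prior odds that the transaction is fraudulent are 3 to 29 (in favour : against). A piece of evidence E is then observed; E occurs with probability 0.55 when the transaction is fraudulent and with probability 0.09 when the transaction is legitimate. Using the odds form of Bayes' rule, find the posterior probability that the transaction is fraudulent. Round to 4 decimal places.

Posterior probability ≈ 0.3873

Prior odds = 3/29 = 0.10345. In log-odds, ln(0.10345) = -2.2687.
Add log likelihood ratio: ln(6.1111) = 1.8101.
Posterior log-odds = -0.45857, so posterior odds = exp(-0.45857) = 0.63218. Converting, P(H|E) = 0.63218/1.6322 = 0.3873.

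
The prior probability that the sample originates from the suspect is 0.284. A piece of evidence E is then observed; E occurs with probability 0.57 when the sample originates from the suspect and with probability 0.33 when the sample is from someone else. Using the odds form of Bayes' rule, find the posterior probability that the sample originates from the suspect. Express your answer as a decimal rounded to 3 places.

Posterior probability ≈ 0.407

Prior odds = 0.284/(1−0.284) = 0.39665.
Likelihood ratio for E = 0.57/0.33 = 1.7273.
Posterior odds = prior odds × LR = 0.68512.
Posterior probability = odds/(1+odds) = 0.68512/1.6851 = 0.407.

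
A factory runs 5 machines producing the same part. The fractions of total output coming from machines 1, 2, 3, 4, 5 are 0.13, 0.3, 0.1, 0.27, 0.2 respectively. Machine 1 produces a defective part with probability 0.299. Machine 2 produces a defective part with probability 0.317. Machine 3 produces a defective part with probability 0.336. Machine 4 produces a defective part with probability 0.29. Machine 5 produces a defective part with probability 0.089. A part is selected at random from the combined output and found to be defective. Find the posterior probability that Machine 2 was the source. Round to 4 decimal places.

Tabulate prior·likelihood by source: [1] prior 0.13, lik 0.299, product 0.03887; [2] prior 0.3, lik 0.317, product 0.09510; [3] prior 0.1, lik 0.336, product 0.03360; [4] prior 0.27, lik 0.29, product 0.07830; [5] prior 0.2, lik 0.089, product 0.01780.
Normalizing constant = 0.26367; the posterior for Machine 2 is its product over the sum, 0.09510/0.26367 = 0.3607.

Posterior probability ≈ 0.3607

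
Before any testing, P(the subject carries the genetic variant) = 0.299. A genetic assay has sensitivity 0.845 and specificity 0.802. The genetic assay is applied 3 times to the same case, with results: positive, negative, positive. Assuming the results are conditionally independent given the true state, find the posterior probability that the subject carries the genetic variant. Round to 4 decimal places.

Let H be the event that the subject carries the genetic variant; start with P(H) = 0.299. P('positive'|H) = 0.845, P('positive'|¬H) = 0.198.
Update on result 1 ('positive'): P(H) ← 0.845·0.2990 / (0.845·0.2990 + 0.198·0.7010) = 0.25265/0.39145 = 0.6454.
Update on result 2 ('negative'): P(H) ← 0.155·0.6454 / (0.155·0.6454 + 0.802·0.3546) = 0.10004/0.38441 = 0.2602.
Update on result 3 ('positive'): P(H) ← 0.845·0.2602 / (0.845·0.2602 + 0.198·0.7398) = 0.21991/0.36638 = 0.6002.

Posterior P(H) ≈ 0.6002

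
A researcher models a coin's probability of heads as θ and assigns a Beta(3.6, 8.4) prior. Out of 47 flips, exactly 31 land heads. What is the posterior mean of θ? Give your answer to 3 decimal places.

The binomial likelihood is conjugate to the Beta prior: with 31 successes and 16 failures, the posterior is Beta(3.6+31, 8.4+16) = Beta(34.6, 24.4).
Posterior mean = α/(α+β) = 34.6/59 = 0.586.

Posterior mean ≈ 0.586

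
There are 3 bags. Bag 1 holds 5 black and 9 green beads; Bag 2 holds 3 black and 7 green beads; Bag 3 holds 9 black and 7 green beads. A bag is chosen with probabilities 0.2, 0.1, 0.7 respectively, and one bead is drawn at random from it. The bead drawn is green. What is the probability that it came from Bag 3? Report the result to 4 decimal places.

Posterior probability ≈ 0.6067

Tabulate prior·likelihood by source: [1] prior 0.2, lik 0.6429, product 0.1286; [2] prior 0.1, lik 0.7, product 0.07000; [3] prior 0.7, lik 0.4375, product 0.3062.
Normalizing constant = 0.50482; the posterior for Bag 3 is its product over the sum, 0.3062/0.50482 = 0.6067.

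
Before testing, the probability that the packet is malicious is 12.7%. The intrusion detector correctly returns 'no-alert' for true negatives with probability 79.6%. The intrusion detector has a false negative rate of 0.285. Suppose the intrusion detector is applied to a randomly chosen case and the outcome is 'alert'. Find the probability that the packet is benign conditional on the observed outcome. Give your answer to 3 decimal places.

P(¬H | E) ≈ 0.662

Write H for 'the packet is malicious'. Prior odds H:¬H = 0.127/0.873 = 0.14548. For the 'alert' outcome, the likelihood ratio is 0.715/0.204 = 3.5049.
Posterior odds = 0.14548 × 3.5049 = 0.50988, so P(H|E) = 0.50988/(1+0.50988) = 0.338. Then P(¬H|E) = 1 − 0.338 = 0.662.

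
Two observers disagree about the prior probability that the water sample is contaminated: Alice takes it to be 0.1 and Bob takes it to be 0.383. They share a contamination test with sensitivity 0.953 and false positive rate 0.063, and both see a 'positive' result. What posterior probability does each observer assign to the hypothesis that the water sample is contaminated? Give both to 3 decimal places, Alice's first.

Alice: 0.627; Bob: 0.904

The likelihood ratio for a 'positive' result is 0.953/0.063 = 15.127.
Alice: prior odds 0.1/0.9 = 0.11111; posterior odds 1.6808; posterior probability 0.627.
Bob: prior odds 0.383/0.617 = 0.62075; posterior odds 9.3900; posterior probability 0.904.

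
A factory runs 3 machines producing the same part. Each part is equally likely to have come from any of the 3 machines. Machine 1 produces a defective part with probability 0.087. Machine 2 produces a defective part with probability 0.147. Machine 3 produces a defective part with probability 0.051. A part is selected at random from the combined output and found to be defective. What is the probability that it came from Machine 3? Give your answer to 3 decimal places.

Posterior probability ≈ 0.179

P(defective|M1) = 0.087; P(defective|M2) = 0.147; P(defective|M3) = 0.051.
Prior × likelihood for each source: 0.333333·0.087=0.02900, 0.333333·0.147=0.04900, 0.333333·0.051=0.01700. Summing gives P(defective) = 0.095000.
P(Machine 3 | defective) = 0.01700 / 0.095000 = 0.179.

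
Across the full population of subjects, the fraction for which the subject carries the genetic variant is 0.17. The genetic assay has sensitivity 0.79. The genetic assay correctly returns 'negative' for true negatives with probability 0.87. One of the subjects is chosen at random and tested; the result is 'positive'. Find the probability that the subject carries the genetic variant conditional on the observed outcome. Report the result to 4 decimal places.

Let H be the event that the subject carries the genetic variant. P(H) = 0.17, so P(¬H) = 0.83. With E the 'positive' result, P(E|H) = 0.79 and P(E|¬H) = 0.13.
P(E) = 0.79·0.17 + 0.13·0.83 = 0.13430 + 0.10790 = 0.24220.
By Bayes' theorem, P(H|E) = 0.13430 / 0.24220 = 0.5545.

P(H | E) ≈ 0.5545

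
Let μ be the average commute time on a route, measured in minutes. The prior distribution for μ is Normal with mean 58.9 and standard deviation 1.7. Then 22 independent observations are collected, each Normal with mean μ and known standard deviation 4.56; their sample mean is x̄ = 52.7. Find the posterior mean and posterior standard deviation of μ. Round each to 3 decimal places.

Posterior mean ≈ 54.228; posterior SD ≈ 0.844

With known σ, the Normal prior is conjugate. Weight on the data is w = (n/σ²)/(n/σ² + 1/τ₀²) = 1.05802/(1.05802+0.346021) = 0.75355.
Posterior mean = w·x̄ + (1−w)·μ₀ = 0.75355·52.7 + 0.24645·58.9 = 54.228. Posterior variance = 1/(1.05802+0.346021) = 0.712231, so SD = 0.844.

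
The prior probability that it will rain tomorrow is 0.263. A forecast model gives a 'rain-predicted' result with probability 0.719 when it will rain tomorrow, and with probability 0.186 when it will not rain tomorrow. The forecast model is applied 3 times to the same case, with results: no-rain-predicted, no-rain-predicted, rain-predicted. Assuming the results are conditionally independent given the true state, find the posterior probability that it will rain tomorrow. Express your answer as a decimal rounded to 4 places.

Let H be the event that it will rain tomorrow; start with P(H) = 0.263. P('rain-predicted'|H) = 0.719, P('rain-predicted'|¬H) = 0.186.
Update on result 1 ('no-rain-predicted'): P(H) ← 0.281·0.2630 / (0.281·0.2630 + 0.814·0.7370) = 0.073903/0.67382 = 0.1097.
Update on result 2 ('no-rain-predicted'): P(H) ← 0.281·0.1097 / (0.281·0.1097 + 0.814·0.8903) = 0.030819/0.75554 = 0.0408.
Update on result 3 ('rain-predicted'): P(H) ← 0.719·0.0408 / (0.719·0.0408 + 0.186·0.9592) = 0.029329/0.20774 = 0.1412.

Posterior P(H) ≈ 0.1412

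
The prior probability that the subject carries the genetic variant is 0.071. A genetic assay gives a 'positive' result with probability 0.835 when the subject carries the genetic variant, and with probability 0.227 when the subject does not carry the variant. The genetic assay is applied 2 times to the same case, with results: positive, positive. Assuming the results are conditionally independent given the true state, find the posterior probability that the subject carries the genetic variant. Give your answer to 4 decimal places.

Posterior P(H) ≈ 0.5084

Let H be the event that the subject carries the genetic variant; start with P(H) = 0.071. P('positive'|H) = 0.835, P('positive'|¬H) = 0.227.
Update on result 1 ('positive'): P(H) ← 0.835·0.0710 / (0.835·0.0710 + 0.227·0.9290) = 0.059285/0.27017 = 0.2194.
Update on result 2 ('positive'): P(H) ← 0.835·0.2194 / (0.835·0.2194 + 0.227·0.7806) = 0.18323/0.36042 = 0.5084.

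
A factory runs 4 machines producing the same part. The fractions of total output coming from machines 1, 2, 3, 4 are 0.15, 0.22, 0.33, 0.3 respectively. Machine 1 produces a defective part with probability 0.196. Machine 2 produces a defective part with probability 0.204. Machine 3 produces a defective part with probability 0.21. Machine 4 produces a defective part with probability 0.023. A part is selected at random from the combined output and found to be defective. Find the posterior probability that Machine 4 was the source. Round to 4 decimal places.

Posterior probability ≈ 0.0459

Tabulate prior·likelihood by source: [1] prior 0.15, lik 0.196, product 0.02940; [2] prior 0.22, lik 0.204, product 0.04488; [3] prior 0.33, lik 0.21, product 0.06930; [4] prior 0.3, lik 0.023, product 0.006900.
Normalizing constant = 0.15048; the posterior for Machine 4 is its product over the sum, 0.006900/0.15048 = 0.0459.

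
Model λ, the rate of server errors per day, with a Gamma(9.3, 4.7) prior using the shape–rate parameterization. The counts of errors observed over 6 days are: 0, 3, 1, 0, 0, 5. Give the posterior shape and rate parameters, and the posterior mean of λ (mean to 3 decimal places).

Posterior: Gamma(shape=18.3, rate=10.7); mean ≈ 1.710

The Poisson likelihood adds the total count to the shape and the number of exposure periods to the rate. Here ∑xᵢ = 9 and n = 6, so shape 9.3→18.3 and rate 4.7→10.7.
E[λ | data] = 18.3/10.7 = 1.710.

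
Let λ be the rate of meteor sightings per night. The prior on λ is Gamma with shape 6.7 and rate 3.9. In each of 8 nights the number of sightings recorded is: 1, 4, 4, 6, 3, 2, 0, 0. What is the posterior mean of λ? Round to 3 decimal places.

Posterior mean ≈ 2.244

The Poisson likelihood adds the total count to the shape and the number of exposure periods to the rate. Here ∑xᵢ = 20 and n = 8, so shape 6.7→26.7 and rate 3.9→11.9.
Posterior mean = shape/rate = 26.7/11.9 = 2.244.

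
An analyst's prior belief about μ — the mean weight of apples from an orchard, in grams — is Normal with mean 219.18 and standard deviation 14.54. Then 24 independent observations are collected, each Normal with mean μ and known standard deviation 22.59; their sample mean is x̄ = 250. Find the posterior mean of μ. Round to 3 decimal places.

Prior precision 1/τ₀² = 1/14.54² = 0.00473011; data precision n/σ² = 24/22.59² = 0.0470304.
Posterior precision = 0.00473011 + 0.0470304 = 0.0517605.
Posterior mean = (0.00473011·219.18 + 0.0470304·250) / 0.0517605 = 247.184.

Posterior mean ≈ 247.184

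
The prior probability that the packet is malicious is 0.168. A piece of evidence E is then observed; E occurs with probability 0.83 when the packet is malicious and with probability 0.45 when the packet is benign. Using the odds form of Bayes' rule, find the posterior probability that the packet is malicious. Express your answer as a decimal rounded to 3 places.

Prior odds = 0.168/(1−0.168) = 0.20192.
Likelihood ratio for E = 0.83/0.45 = 1.8444.
Posterior odds = prior odds × LR = 0.37244.
Posterior probability = odds/(1+odds) = 0.37244/1.3724 = 0.271.

Posterior probability ≈ 0.271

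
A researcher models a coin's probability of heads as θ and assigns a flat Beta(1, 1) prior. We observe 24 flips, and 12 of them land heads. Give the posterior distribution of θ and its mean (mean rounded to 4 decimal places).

Observing 12 successes and 12 failures updates Beta(1, 1) by adding the success and failure counts to the two shape parameters: α = 1+12 = 13, β = 1+12 = 13.
Posterior mean = α/(α+β) = 13/26 = 0.5000.

Posterior: Beta(13, 13); mean ≈ 0.5000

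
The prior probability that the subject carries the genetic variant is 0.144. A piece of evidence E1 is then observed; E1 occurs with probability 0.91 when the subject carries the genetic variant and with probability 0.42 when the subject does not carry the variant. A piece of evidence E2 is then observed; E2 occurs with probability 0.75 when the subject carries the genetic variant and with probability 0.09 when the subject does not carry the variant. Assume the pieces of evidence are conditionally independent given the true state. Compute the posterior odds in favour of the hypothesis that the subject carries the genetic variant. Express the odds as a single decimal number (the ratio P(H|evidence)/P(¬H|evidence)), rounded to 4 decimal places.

Posterior odds ≈ 3.0374

Prior odds = 0.144/(1−0.144) = 0.16822. In log-odds, ln(0.16822) = -1.7825.
Add log likelihood ratios: ln(2.1667) + ln(8.3333) = 2.8935.
Posterior log-odds = 1.1110, so posterior odds = exp(1.1110) = 3.0374.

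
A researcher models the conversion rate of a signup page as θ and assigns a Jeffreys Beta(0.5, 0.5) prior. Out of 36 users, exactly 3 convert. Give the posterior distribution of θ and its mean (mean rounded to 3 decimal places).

Posterior: Beta(3.5, 33.5); mean ≈ 0.095

Observing 3 successes and 33 failures updates Beta(0.5, 0.5) by adding the success and failure counts to the two shape parameters: α = 0.5+3 = 3.5, β = 0.5+33 = 33.5.
E[θ | data] = 3.5/(3.5+33.5) = 0.095.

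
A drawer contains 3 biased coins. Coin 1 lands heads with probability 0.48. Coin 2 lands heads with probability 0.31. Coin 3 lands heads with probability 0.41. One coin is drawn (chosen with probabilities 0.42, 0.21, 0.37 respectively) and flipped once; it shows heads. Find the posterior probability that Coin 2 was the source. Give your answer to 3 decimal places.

Posterior probability ≈ 0.156

Tabulate prior·likelihood by source: [1] prior 0.42, lik 0.48, product 0.2016; [2] prior 0.21, lik 0.31, product 0.06510; [3] prior 0.37, lik 0.41, product 0.1517.
Normalizing constant = 0.41840; the posterior for Coin 2 is its product over the sum, 0.06510/0.41840 = 0.156.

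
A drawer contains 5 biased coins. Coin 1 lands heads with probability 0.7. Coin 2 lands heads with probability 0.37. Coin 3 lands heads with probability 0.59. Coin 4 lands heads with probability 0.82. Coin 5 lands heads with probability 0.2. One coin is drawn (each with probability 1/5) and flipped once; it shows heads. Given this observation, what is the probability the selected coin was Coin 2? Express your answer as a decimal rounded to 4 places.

Posterior probability ≈ 0.1381

P(heads|C1) = 0.7; P(heads|C2) = 0.37; P(heads|C3) = 0.59; P(heads|C4) = 0.82; P(heads|C5) = 0.2.
Prior × likelihood for each source: 0.2·0.7=0.1400, 0.2·0.37=0.07400, 0.2·0.59=0.1180, 0.2·0.82=0.1640, 0.2·0.2=0.04000. Summing gives P(heads) = 0.53600.
P(Coin 2 | heads) = 0.07400 / 0.53600 = 0.1381.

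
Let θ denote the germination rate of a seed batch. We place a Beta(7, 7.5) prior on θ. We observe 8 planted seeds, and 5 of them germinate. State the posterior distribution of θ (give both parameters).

Posterior: Beta(12, 10.5)

The binomial likelihood is conjugate to the Beta prior: with 5 successes and 3 failures, the posterior is Beta(7+5, 7.5+3) = Beta(12, 10.5).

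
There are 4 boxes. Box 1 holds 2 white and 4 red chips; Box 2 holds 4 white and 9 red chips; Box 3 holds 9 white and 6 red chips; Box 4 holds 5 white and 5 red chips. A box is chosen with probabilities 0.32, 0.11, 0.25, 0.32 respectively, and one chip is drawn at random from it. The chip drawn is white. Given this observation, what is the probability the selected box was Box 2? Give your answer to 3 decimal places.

Posterior probability ≈ 0.075

P(white|Box 1) = 0.3333; P(white|Box 2) = 0.3077; P(white|Box 3) = 0.6; P(white|Box 4) = 0.5.
Prior × likelihood for each source: 0.32·0.3333=0.1067, 0.11·0.3077=0.03385, 0.25·0.6=0.1500, 0.32·0.5=0.1600. Summing gives P(white) = 0.45051.
P(Box 2 | white) = 0.03385 / 0.45051 = 0.075.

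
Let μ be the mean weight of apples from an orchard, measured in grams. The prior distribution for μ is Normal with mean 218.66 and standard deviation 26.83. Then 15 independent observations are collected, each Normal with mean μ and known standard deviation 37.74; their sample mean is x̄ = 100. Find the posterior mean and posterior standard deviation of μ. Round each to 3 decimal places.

With known σ, the Normal prior is conjugate. Weight on the data is w = (n/σ²)/(n/σ² + 1/τ₀²) = 0.0105314/(0.0105314+0.00138918) = 0.88346.
Posterior mean = w·x̄ + (1−w)·μ₀ = 0.88346·100 + 0.11654·218.66 = 113.828. Posterior variance = 1/(0.0105314+0.00138918) = 83.8883, so SD = 9.159.

Posterior mean ≈ 113.828; posterior SD ≈ 9.159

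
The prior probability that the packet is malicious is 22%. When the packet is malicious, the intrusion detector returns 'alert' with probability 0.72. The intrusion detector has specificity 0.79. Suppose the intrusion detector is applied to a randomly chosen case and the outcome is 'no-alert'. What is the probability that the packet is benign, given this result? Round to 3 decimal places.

Write H for 'the packet is malicious'. Prior odds H:¬H = 0.22/0.78 = 0.28205. For the 'no-alert' outcome, the likelihood ratio is 0.28/0.79 = 0.35443.
Posterior odds = 0.28205 × 0.35443 = 0.099968, so P(H|E) = 0.099968/(1+0.099968) = 0.091. Then P(¬H|E) = 1 − 0.091 = 0.909.

P(¬H | E) ≈ 0.909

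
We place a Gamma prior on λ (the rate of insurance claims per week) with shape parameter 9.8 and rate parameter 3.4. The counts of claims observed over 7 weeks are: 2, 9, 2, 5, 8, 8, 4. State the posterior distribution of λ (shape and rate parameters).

Total count ∑xᵢ = 38 over n = 7 weeks.
Gamma is conjugate to the Poisson likelihood: posterior is Gamma(shape = 9.8+38 = 47.8, rate = 3.4+7 = 10.4).

Posterior: Gamma(shape=47.8, rate=10.4)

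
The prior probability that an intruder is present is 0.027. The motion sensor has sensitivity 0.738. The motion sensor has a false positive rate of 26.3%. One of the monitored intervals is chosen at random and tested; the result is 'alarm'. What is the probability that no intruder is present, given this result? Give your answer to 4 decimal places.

Let H be the event that an intruder is present. P(H) = 0.027, so P(¬H) = 0.973. With E the 'alarm' result, P(E|H) = 0.738 and P(E|¬H) = 0.263.
P(E) = 0.738·0.027 + 0.263·0.973 = 0.019926 + 0.25590 = 0.27582.
By Bayes' theorem, P(H|E) = 0.019926 / 0.27582 = 0.0722. Hence P(¬H|E) = 1 − 0.0722 = 0.9278.

P(¬H | E) ≈ 0.9278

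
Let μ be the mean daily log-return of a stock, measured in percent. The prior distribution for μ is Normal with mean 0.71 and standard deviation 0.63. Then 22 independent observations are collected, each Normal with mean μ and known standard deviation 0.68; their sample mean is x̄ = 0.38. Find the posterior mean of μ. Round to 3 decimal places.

Posterior mean ≈ 0.397

Prior precision 1/τ₀² = 1/0.63² = 2.51953; data precision n/σ² = 22/0.68² = 47.5779.
Posterior precision = 2.51953 + 47.5779 = 50.0974.
Posterior mean = (2.51953·0.71 + 47.5779·0.38) / 50.0974 = 0.397.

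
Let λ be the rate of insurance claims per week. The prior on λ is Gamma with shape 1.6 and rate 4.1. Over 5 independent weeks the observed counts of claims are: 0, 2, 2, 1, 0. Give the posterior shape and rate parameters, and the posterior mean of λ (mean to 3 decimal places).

Total count ∑xᵢ = 5 over n = 5 weeks.
Gamma is conjugate to the Poisson likelihood: posterior is Gamma(shape = 1.6+5 = 6.6, rate = 4.1+5 = 9.1).
Posterior mean = shape/rate = 6.6/9.1 = 0.725.

Posterior: Gamma(shape=6.6, rate=9.1); mean ≈ 0.725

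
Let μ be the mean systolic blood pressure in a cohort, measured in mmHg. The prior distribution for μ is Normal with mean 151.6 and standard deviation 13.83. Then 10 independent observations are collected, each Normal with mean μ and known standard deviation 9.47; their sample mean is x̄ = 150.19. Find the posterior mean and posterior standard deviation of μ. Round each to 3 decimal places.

With known σ, the Normal prior is conjugate. Weight on the data is w = (n/σ²)/(n/σ² + 1/τ₀²) = 0.111506/(0.111506+0.00522824) = 0.95521.
Posterior mean = w·x̄ + (1−w)·μ₀ = 0.95521·150.19 + 0.044787·151.6 = 150.253. Posterior variance = 1/(0.111506+0.00522824) = 8.56643, so SD = 2.927.

Posterior mean ≈ 150.253; posterior SD ≈ 2.927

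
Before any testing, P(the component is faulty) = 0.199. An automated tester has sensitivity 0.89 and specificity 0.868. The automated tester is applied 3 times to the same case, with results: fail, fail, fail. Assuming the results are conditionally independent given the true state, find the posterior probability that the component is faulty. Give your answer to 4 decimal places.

Posterior P(H) ≈ 0.9870

Let H be the event that the component is faulty; start with P(H) = 0.199. P('fail'|H) = 0.89, P('fail'|¬H) = 0.132.
Update on result 1 ('fail'): P(H) ← 0.89·0.1990 / (0.89·0.1990 + 0.132·0.8010) = 0.17711/0.28284 = 0.6262.
Update on result 2 ('fail'): P(H) ← 0.89·0.6262 / (0.89·0.6262 + 0.132·0.3738) = 0.55730/0.60664 = 0.9187.
Update on result 3 ('fail'): P(H) ← 0.89·0.9187 / (0.89·0.9187 + 0.132·0.0813) = 0.81761/0.82834 = 0.9870.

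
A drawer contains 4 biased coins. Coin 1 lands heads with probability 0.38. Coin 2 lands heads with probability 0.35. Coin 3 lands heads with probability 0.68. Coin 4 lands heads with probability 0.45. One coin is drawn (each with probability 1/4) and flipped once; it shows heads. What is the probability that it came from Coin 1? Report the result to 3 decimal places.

Posterior probability ≈ 0.204

P(heads|C1) = 0.38; P(heads|C2) = 0.35; P(heads|C3) = 0.68; P(heads|C4) = 0.45.
Prior × likelihood for each source: 0.25·0.38=0.09500, 0.25·0.35=0.08750, 0.25·0.68=0.1700, 0.25·0.45=0.1125. Summing gives P(heads) = 0.46500.
P(Coin 1 | heads) = 0.09500 / 0.46500 = 0.204.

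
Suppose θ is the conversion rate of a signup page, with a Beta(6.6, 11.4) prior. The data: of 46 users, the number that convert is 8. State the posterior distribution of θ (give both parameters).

The binomial likelihood is conjugate to the Beta prior: with 8 successes and 38 failures, the posterior is Beta(6.6+8, 11.4+38) = Beta(14.6, 49.4).

Posterior: Beta(14.6, 49.4)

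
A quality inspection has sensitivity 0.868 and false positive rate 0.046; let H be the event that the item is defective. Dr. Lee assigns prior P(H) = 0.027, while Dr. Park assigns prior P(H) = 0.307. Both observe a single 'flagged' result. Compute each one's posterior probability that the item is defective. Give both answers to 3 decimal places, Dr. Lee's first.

Dr. Lee: 0.344; Dr. Park: 0.893

P('+'|H) = 0.868, P('+'|¬H) = 0.046.
Dr. Lee: numerator 0.868·0.027 = 0.023436; evidence = 0.023436+0.046·0.973 = 0.068194; posterior = 0.344.
Dr. Park: numerator 0.868·0.307 = 0.26648; evidence = 0.26648+0.046·0.693 = 0.29835; posterior = 0.893.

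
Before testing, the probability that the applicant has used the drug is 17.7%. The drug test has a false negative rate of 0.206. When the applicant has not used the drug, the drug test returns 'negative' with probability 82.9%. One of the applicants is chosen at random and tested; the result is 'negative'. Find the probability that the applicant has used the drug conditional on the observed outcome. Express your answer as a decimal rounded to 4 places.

P(H | E) ≈ 0.0507

Write H for 'the applicant has used the drug'. Prior odds H:¬H = 0.177/0.823 = 0.21507. For the 'negative' outcome, the likelihood ratio is 0.206/0.829 = 0.24849.
Posterior odds = 0.21507 × 0.24849 = 0.053442, so P(H|E) = 0.053442/(1+0.053442) = 0.0507.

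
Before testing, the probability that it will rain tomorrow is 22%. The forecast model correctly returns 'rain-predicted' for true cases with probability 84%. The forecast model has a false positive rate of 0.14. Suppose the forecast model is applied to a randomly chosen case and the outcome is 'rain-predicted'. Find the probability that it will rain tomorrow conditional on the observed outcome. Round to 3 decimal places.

P(H | E) ≈ 0.629

Write H for 'it will rain tomorrow'. Prior odds H:¬H = 0.22/0.78 = 0.28205. For the 'rain-predicted' outcome, the likelihood ratio is 0.84/0.14 = 6.0000.
Posterior odds = 0.28205 × 6.0000 = 1.6923, so P(H|E) = 1.6923/(1+1.6923) = 0.629.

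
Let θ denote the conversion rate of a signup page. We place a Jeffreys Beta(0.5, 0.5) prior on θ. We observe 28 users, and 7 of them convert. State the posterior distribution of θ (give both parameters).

The binomial likelihood is conjugate to the Beta prior: with 7 successes and 21 failures, the posterior is Beta(0.5+7, 0.5+21) = Beta(7.5, 21.5).

Posterior: Beta(7.5, 21.5)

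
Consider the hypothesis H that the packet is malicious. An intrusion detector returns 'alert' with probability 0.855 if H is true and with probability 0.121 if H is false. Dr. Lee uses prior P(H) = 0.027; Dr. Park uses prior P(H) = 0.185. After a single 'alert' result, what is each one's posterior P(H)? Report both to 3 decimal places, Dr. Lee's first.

Dr. Lee: 0.164; Dr. Park: 0.616

P('+'|H) = 0.855, P('+'|¬H) = 0.121.
Dr. Lee: numerator 0.855·0.027 = 0.023085; evidence = 0.023085+0.121·0.973 = 0.14082; posterior = 0.164.
Dr. Park: numerator 0.855·0.185 = 0.15817; evidence = 0.15817+0.121·0.815 = 0.25679; posterior = 0.616.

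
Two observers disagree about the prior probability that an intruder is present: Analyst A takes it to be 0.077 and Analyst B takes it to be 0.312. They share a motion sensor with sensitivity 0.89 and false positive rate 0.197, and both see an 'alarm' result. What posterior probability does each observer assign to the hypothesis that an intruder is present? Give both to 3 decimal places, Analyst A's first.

P('+'|H) = 0.89, P('+'|¬H) = 0.197.
Analyst A: numerator 0.89·0.077 = 0.068530; evidence = 0.068530+0.197·0.923 = 0.25036; posterior = 0.274.
Analyst B: numerator 0.89·0.312 = 0.27768; evidence = 0.27768+0.197·0.688 = 0.41322; posterior = 0.672.

Analyst A: 0.274; Analyst B: 0.672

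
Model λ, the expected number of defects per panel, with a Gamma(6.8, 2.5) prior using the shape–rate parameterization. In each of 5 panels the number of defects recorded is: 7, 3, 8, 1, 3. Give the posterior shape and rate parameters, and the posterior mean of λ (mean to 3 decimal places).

The Poisson likelihood adds the total count to the shape and the number of exposure periods to the rate. Here ∑xᵢ = 22 and n = 5, so shape 6.8→28.8 and rate 2.5→7.5.
E[λ | data] = 28.8/7.5 = 3.840.

Posterior: Gamma(shape=28.8, rate=7.5); mean ≈ 3.840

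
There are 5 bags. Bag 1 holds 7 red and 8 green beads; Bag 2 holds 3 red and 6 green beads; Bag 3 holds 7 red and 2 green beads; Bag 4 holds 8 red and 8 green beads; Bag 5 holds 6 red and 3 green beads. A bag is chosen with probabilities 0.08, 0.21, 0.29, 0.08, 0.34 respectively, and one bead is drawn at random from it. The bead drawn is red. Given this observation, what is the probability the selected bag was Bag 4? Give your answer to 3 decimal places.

Posterior probability ≈ 0.067

Tabulate prior·likelihood by source: [1] prior 0.08, lik 0.4667, product 0.03733; [2] prior 0.21, lik 0.3333, product 0.07000; [3] prior 0.29, lik 0.7778, product 0.2256; [4] prior 0.08, lik 0.5, product 0.04000; [5] prior 0.34, lik 0.6667, product 0.2267.
Normalizing constant = 0.59956; the posterior for Bag 4 is its product over the sum, 0.04000/0.59956 = 0.067.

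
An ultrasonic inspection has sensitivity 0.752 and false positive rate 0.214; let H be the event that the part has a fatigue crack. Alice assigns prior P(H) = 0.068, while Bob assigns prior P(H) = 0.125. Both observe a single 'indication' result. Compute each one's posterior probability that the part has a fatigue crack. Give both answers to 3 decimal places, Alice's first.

Alice: 0.204; Bob: 0.334

P('+'|H) = 0.752, P('+'|¬H) = 0.214.
Alice: numerator 0.752·0.068 = 0.051136; evidence = 0.051136+0.214·0.932 = 0.25058; posterior = 0.204.
Bob: numerator 0.752·0.125 = 0.094000; evidence = 0.094000+0.214·0.875 = 0.28125; posterior = 0.334.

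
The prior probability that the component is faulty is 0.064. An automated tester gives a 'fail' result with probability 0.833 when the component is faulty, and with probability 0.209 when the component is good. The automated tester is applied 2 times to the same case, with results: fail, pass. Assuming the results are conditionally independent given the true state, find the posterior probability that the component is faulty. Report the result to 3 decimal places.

With H the event that the component is faulty, the joint likelihood of the observed sequence is P(data|H) = 0.833·0.167 = 0.13911 and P(data|¬H) = 0.209·0.791 = 0.16532.
Bayes: P(H|data) = 0.064·0.13911 / (0.064·0.13911 + 0.936·0.16532) = 0.0089031/0.16364 = 0.0544.

Posterior P(H) ≈ 0.054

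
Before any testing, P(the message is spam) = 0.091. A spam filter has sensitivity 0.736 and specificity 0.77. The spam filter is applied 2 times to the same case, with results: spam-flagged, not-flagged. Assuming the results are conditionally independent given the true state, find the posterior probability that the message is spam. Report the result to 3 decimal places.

Posterior P(H) ≈ 0.099

With H the event that the message is spam, the joint likelihood of the observed sequence is P(data|H) = 0.736·0.264 = 0.19430 and P(data|¬H) = 0.23·0.77 = 0.17710.
Bayes: P(H|data) = 0.091·0.19430 / (0.091·0.19430 + 0.909·0.17710) = 0.017682/0.17867 = 0.0990.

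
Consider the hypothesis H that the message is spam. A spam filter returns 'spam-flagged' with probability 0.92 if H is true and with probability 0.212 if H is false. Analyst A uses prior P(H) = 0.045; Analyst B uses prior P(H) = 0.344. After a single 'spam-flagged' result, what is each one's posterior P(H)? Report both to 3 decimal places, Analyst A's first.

Analyst A: 0.170; Analyst B: 0.695

The likelihood ratio for a 'spam-flagged' result is 0.92/0.212 = 4.3396.
Analyst A: prior odds 0.045/0.955 = 0.047120; posterior odds 0.20448; posterior probability 0.170.
Analyst B: prior odds 0.344/0.656 = 0.52439; posterior odds 2.2757; posterior probability 0.695.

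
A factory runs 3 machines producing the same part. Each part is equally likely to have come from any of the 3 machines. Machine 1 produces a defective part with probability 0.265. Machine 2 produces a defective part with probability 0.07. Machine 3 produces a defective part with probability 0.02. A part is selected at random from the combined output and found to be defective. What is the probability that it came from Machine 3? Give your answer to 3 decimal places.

P(defective|M1) = 0.265; P(defective|M2) = 0.07; P(defective|M3) = 0.02.
Prior × likelihood for each source: 0.333333·0.265=0.08833, 0.333333·0.07=0.02333, 0.333333·0.02=0.006667. Summing gives P(defective) = 0.11833.
P(Machine 3 | defective) = 0.006667 / 0.11833 = 0.056.

Posterior probability ≈ 0.056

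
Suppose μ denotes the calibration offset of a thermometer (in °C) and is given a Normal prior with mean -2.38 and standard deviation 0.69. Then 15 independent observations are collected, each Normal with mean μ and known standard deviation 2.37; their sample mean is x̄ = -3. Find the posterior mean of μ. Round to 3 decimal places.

With known σ, the Normal prior is conjugate. Weight on the data is w = (n/σ²)/(n/σ² + 1/τ₀²) = 2.67051/(2.67051+2.10040) = 0.55975.
Posterior mean = w·x̄ + (1−w)·μ₀ = 0.55975·-3 + 0.44025·-2.38 = -2.727.

Posterior mean ≈ -2.727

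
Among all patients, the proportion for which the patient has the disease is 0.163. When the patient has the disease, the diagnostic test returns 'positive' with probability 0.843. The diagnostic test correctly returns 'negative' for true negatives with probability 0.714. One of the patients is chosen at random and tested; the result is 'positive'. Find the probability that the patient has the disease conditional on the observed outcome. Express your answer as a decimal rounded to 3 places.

P(H | E) ≈ 0.365

Write H for 'the patient has the disease'. Prior odds H:¬H = 0.163/0.837 = 0.19474. For the 'positive' outcome, the likelihood ratio is 0.843/0.286 = 2.9476.
Posterior odds = 0.19474 × 2.9476 = 0.57402, so P(H|E) = 0.57402/(1+0.57402) = 0.365.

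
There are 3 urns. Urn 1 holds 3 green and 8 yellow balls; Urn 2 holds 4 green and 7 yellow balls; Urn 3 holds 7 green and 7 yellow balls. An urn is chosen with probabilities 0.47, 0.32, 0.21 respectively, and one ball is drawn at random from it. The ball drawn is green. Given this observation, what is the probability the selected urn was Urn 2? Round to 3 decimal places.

Tabulate prior·likelihood by source: [1] prior 0.47, lik 0.2727, product 0.1282; [2] prior 0.32, lik 0.3636, product 0.1164; [3] prior 0.21, lik 0.5, product 0.1050.
Normalizing constant = 0.34955; the posterior for Urn 2 is its product over the sum, 0.1164/0.34955 = 0.333.

Posterior probability ≈ 0.333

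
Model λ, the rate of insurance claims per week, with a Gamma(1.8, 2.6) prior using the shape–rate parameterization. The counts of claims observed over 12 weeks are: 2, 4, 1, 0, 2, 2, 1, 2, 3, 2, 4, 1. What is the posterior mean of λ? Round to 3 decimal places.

Posterior mean ≈ 1.767

Total count ∑xᵢ = 24 over n = 12 weeks.
Gamma is conjugate to the Poisson likelihood: posterior is Gamma(shape = 1.8+24 = 25.8, rate = 2.6+12 = 14.6).
E[λ | data] = 25.8/14.6 = 1.767.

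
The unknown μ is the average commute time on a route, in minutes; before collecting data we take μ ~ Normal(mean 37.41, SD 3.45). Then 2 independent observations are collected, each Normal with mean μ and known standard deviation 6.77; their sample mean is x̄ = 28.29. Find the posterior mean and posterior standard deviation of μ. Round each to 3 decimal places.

With known σ, the Normal prior is conjugate. Weight on the data is w = (n/σ²)/(n/σ² + 1/τ₀²) = 0.0436368/(0.0436368+0.0840160) = 0.34184.
Posterior mean = w·x̄ + (1−w)·μ₀ = 0.34184·28.29 + 0.65816·37.41 = 34.292. Posterior variance = 1/(0.0436368+0.0840160) = 7.83375, so SD = 2.799.

Posterior mean ≈ 34.292; posterior SD ≈ 2.799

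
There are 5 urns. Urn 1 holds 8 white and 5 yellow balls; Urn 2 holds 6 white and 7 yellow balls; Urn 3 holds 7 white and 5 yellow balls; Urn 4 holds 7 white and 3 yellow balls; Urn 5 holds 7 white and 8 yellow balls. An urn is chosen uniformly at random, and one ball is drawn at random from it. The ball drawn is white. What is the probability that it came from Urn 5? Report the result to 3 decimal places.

P(white|Urn 1) = 0.6154; P(white|Urn 2) = 0.4615; P(white|Urn 3) = 0.5833; P(white|Urn 4) = 0.7; P(white|Urn 5) = 0.4667.
Prior × likelihood for each source: 0.2·0.6154=0.1231, 0.2·0.4615=0.09231, 0.2·0.5833=0.1167, 0.2·0.7=0.1400, 0.2·0.4667=0.09333. Summing gives P(white) = 0.56538.
P(Urn 5 | white) = 0.09333 / 0.56538 = 0.165.

Posterior probability ≈ 0.165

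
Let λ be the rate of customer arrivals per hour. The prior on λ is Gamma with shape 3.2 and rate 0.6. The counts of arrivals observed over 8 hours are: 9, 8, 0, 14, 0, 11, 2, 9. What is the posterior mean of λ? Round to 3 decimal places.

Posterior mean ≈ 6.535

Total count ∑xᵢ = 53 over n = 8 hours.
Gamma is conjugate to the Poisson likelihood: posterior is Gamma(shape = 3.2+53 = 56.2, rate = 0.6+8 = 8.6).
Posterior mean = shape/rate = 56.2/8.6 = 6.535.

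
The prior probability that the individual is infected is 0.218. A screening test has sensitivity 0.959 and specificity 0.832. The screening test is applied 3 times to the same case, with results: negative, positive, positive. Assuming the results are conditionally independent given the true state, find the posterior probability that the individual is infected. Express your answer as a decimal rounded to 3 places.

Posterior P(H) ≈ 0.309

With H the event that the individual is infected, the joint likelihood of the observed sequence is P(data|H) = 0.041·0.959·0.959 = 0.037707 and P(data|¬H) = 0.832·0.168·0.168 = 0.023482.
Bayes: P(H|data) = 0.218·0.037707 / (0.218·0.037707 + 0.782·0.023482) = 0.0082201/0.026583 = 0.3092.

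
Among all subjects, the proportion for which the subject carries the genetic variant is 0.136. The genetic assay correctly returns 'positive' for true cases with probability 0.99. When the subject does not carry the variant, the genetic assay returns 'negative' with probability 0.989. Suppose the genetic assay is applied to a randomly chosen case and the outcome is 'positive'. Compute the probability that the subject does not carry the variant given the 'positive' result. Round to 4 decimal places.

P(¬H | E) ≈ 0.0659

Write H for 'the subject carries the genetic variant'. Prior odds H:¬H = 0.136/0.864 = 0.15741. For the 'positive' outcome, the likelihood ratio is 0.99/0.011 = 90.000.
Posterior odds = 0.15741 × 90.000 = 14.167, so P(H|E) = 14.167/(1+14.167) = 0.9341. Then P(¬H|E) = 1 − 0.9341 = 0.0659.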